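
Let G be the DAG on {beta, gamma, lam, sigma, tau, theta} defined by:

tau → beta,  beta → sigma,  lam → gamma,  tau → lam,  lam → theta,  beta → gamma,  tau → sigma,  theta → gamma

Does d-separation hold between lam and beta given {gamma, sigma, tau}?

Enumerating the 4 paths from lam to beta and testing each for blocking by {gamma, sigma, tau}:
Path 1: lam → theta → gamma ← beta
  theta is a chain and theta is not conditioned on; gamma is a collider and gamma is conditioned on, which opens it — no node blocks this path, so it is active.
Path 2: lam ← tau → sigma ← beta
  tau is a fork here and tau is conditioned on, so the path is blocked at tau.
Path 3: lam ← tau → beta
  tau is a fork here and tau is conditioned on, so the path is blocked at tau.
Path 4: lam → gamma ← beta
  gamma is a collider and gamma is conditioned on, which opens it — no node blocks this path, so it is active.
Because an active path exists, lam and beta are not d-separated.

No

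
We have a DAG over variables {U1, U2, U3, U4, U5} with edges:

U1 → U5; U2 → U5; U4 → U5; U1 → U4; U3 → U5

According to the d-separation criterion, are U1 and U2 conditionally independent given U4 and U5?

No

2 paths connect U1 and U2; each must be blocked for d-separation to hold:
Path 1: U1 → U5 ← U2
  U5 is a collider and U5 is conditioned on, which opens it — no node blocks this path, so it is active.
Path 2: U1 → U4 → U5 ← U2
  U4 is a chain here and U4 is conditioned on, so the path is blocked at U4.
Because an active path exists, U1 and U2 are not d-separated.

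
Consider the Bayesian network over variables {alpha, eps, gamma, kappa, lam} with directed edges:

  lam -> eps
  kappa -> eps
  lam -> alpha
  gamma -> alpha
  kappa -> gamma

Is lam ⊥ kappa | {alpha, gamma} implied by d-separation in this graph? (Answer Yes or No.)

Yes

We examine all 2 paths between lam and kappa:
  1. lam → alpha ← gamma ← kappa — alpha:collider[open]; gamma:chain[blocks] ⇒ blocked
  2. lam → eps ← kappa — eps:collider[blocks] ⇒ blocked
All paths are blocked; lam ⊥ kappa | {alpha, gamma} holds.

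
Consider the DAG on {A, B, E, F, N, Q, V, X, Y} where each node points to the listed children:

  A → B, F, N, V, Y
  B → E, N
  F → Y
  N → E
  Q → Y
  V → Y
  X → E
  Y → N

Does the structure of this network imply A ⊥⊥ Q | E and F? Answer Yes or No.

6 paths connect A and Q; each must be blocked for d-separation to hold:
  1. A → B → N ← Y ← Q — B:chain[open]; N:collider[open]; Y:chain[open] ⇒ active
  2. A → B → E ← N ← Y ← Q — B:chain[open]; E:collider[open]; N:chain[open]; Y:chain[open] ⇒ active
  3. A → N ← Y ← Q — N:collider[open]; Y:chain[open] ⇒ active
  4. A → F → Y ← Q — F:chain[blocks]; Y:collider[open] ⇒ blocked
  5. A → V → Y ← Q — V:chain[open]; Y:collider[open] ⇒ active
  6. A → Y ← Q — Y:collider[open] ⇒ active
Since the path A → B → N ← Y ← Q is active, A and Q are not d-separated given {E, F}.

No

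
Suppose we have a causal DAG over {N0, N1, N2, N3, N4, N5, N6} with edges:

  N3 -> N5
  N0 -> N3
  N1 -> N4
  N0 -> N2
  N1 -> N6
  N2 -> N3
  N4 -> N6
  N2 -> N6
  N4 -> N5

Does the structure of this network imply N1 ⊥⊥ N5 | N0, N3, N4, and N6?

Yes

There are 6 undirected paths between N1 and N5; checking each against the conditioning set {N0, N3, N4, N6}:
Path 1: N1 → N4 → N5
  N4 is a chain here and N4 is conditioned on, so the path is blocked at N4.
Path 2: N1 → N4 → N6 ← N2 → N3 → N5
  N4 is a chain here and N4 is conditioned on, so the path is blocked at N4.
Path 3: N1 → N4 → N6 ← N2 ← N0 → N3 → N5
  N4 is a chain here and N4 is conditioned on, so the path is blocked at N4.
Path 4: N1 → N6 ← N4 → N5
  N4 is a fork here and N4 is conditioned on, so the path is blocked at N4.
Path 5: N1 → N6 ← N2 → N3 → N5
  N3 is a chain here and N3 is conditioned on, so the path is blocked at N3.
Path 6: N1 → N6 ← N2 ← N0 → N3 → N5
  N0 is a fork here and N0 is conditioned on, so the path is blocked at N0.
Since every path is blocked, d-separation holds.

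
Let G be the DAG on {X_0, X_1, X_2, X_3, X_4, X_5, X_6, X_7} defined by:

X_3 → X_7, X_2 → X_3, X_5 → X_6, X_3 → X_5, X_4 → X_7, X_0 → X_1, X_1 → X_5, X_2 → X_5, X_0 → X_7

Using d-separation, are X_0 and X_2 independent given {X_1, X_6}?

Enumerating the 4 paths from X_0 to X_2 and testing each for blocking by {X_1, X_6}:
  1. X_0 → X_7 ← X_3 ← X_2 — X_7:collider[blocks]; X_3:chain[open] ⇒ blocked
  2. X_0 → X_7 ← X_3 → X_5 ← X_2 — X_7:collider[blocks]; X_3:fork[open]; X_5:collider[open] ⇒ blocked
  3. X_0 → X_1 → X_5 ← X_2 — X_1:chain[blocks]; X_5:collider[open] ⇒ blocked
  4. X_0 → X_1 → X_5 ← X_3 ← X_2 — X_1:chain[blocks]; X_5:collider[open]; X_3:chain[open] ⇒ blocked
All paths are blocked; X_0 ⊥ X_2 | {X_1, X_6} holds.

Yes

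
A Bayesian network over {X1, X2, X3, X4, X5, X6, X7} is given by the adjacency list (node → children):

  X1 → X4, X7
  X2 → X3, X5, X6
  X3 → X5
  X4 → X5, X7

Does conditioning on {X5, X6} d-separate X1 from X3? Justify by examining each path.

No

We examine all 4 paths between X1 and X3:
Path 1: X1 → X7 ← X4 → X5 ← X2 → X3
  X7 is a collider here and neither X7 nor any of its descendants is conditioned on, so the collider stays closed — the path is blocked at X7.
Path 2: X1 → X7 ← X4 → X5 ← X3
  X7 is a collider here and neither X7 nor any of its descendants is conditioned on, so the collider stays closed — the path is blocked at X7.
Path 3: X1 → X4 → X5 ← X2 → X3
  X4 is a chain and X4 is not conditioned on; X5 is a collider and X5 is conditioned on, which opens it; X2 is a fork and X2 is not conditioned on — no node blocks this path, so it is active.
Path 4: X1 → X4 → X5 ← X3
  X4 is a chain and X4 is not conditioned on; X5 is a collider and X5 is conditioned on, which opens it — no node blocks this path, so it is active.
Since the path X1 → X4 → X5 ← X2 → X3 is active, X1 and X3 are not d-separated given {X5, X6}.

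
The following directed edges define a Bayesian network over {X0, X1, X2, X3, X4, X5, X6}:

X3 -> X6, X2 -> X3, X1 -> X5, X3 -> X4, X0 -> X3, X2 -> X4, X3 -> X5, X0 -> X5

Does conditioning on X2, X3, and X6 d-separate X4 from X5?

Yes

4 paths connect X4 and X5; each must be blocked for d-separation to hold:
  1. X4 ← X3 ← X0 → X5 — X3:chain[blocks]; X0:fork[open] ⇒ blocked
  2. X4 ← X3 → X5 — X3:fork[blocks] ⇒ blocked
  3. X4 ← X2 → X3 ← X0 → X5 — X2:fork[blocks]; X3:collider[open]; X0:fork[open] ⇒ blocked
  4. X4 ← X2 → X3 → X5 — X2:fork[blocks]; X3:chain[blocks] ⇒ blocked
Every path is blocked, so X4 and X5 are d-separated given {X2, X3, X6}.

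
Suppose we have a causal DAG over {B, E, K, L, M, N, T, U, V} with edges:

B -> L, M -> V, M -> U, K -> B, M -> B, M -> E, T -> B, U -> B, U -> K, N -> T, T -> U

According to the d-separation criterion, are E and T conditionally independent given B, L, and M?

Yes

There are 6 undirected paths between E and T; checking each against the conditioning set {B, L, M}:
  1. E ← M → U → K → B ← T — M:fork[blocks]; U:chain[open]; K:chain[open]; B:collider[open] ⇒ blocked
  2. E ← M → U ← T — M:fork[blocks]; U:collider[open] ⇒ blocked
  3. E ← M → U → B ← T — M:fork[blocks]; U:chain[open]; B:collider[open] ⇒ blocked
  4. E ← M → B ← K ← U ← T — M:fork[blocks]; B:collider[open]; K:chain[open]; U:chain[open] ⇒ blocked
  5. E ← M → B ← U ← T — M:fork[blocks]; B:collider[open]; U:chain[open] ⇒ blocked
  6. E ← M → B ← T — M:fork[blocks]; B:collider[open] ⇒ blocked
All paths are blocked; E ⊥ T | {B, L, M} holds.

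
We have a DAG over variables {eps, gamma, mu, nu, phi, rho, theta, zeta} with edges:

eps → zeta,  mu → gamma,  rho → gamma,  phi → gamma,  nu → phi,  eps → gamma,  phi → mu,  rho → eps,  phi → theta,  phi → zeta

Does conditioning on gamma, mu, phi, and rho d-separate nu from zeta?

There are 5 undirected paths between nu and zeta; checking each against the conditioning set {gamma, mu, phi, rho}:
  1. nu → phi → gamma ← rho → eps → zeta — phi:chain[blocks]; gamma:collider[open]; rho:fork[blocks]; eps:chain[open] ⇒ blocked
  2. nu → phi → gamma ← eps → zeta — phi:chain[blocks]; gamma:collider[open]; eps:fork[open] ⇒ blocked
  3. nu → phi → mu → gamma ← rho → eps → zeta — phi:chain[blocks]; mu:chain[blocks]; gamma:collider[open]; rho:fork[blocks]; eps:chain[open] ⇒ blocked
  4. nu → phi → mu → gamma ← eps → zeta — phi:chain[blocks]; mu:chain[blocks]; gamma:collider[open]; eps:fork[open] ⇒ blocked
  5. nu → phi → zeta — phi:chain[blocks] ⇒ blocked
Since every path is blocked, d-separation holds.

Yes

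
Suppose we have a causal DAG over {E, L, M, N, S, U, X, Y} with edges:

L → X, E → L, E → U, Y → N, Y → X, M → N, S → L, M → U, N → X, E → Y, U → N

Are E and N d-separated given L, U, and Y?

No

6 paths connect E and N; each must be blocked for d-separation to hold:
  1. E → Y → X ← N — Y:chain[blocks]; X:collider[blocks] ⇒ blocked
  2. E → Y → N — Y:chain[blocks] ⇒ blocked
  3. E → L → X ← Y → N — L:chain[blocks]; X:collider[blocks]; Y:fork[blocks] ⇒ blocked
  4. E → L → X ← N — L:chain[blocks]; X:collider[blocks] ⇒ blocked
  5. E → U ← M → N — U:collider[open]; M:fork[open] ⇒ active
  6. E → U → N — U:chain[blocks] ⇒ blocked
At least one path is unblocked, so d-separation fails.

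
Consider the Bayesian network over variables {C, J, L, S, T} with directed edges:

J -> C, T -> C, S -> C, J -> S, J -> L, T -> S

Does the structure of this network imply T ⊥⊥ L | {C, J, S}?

4 paths connect T and L; each must be blocked for d-separation to hold:
Path 1: T → S ← J → L
  J is a fork here and J is conditioned on, so the path is blocked at J.
Path 2: T → S → C ← J → L
  S is a chain here and S is conditioned on, so the path is blocked at S.
Path 3: T → C ← J → L
  J is a fork here and J is conditioned on, so the path is blocked at J.
Path 4: T → C ← S ← J → L
  S is a chain here and S is conditioned on, so the path is blocked at S.
Since every path is blocked, d-separation holds.

Yes — T and L are d-separated given {C, J, S}.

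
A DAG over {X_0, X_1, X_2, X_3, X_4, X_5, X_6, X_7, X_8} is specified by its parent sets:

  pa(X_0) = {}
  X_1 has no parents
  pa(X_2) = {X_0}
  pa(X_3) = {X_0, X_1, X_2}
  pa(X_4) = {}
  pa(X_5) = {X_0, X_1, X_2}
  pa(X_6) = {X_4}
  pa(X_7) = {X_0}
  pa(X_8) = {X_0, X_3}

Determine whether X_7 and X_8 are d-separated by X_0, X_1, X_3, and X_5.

We examine all 6 paths between X_7 and X_8:
Path 1: X_7 ← X_0 → X_8
  X_0 is a fork here and X_0 is conditioned on, so the path is blocked at X_0.
Path 2: X_7 ← X_0 → X_3 → X_8
  X_0 is a fork here and X_0 is conditioned on, so the path is blocked at X_0.
Path 3: X_7 ← X_0 → X_2 → X_3 → X_8
  X_0 is a fork here and X_0 is conditioned on, so the path is blocked at X_0.
Path 4: X_7 ← X_0 → X_2 → X_5 ← X_1 → X_3 → X_8
  X_0 is a fork here and X_0 is conditioned on, so the path is blocked at X_0.
Path 5: X_7 ← X_0 → X_5 ← X_1 → X_3 → X_8
  X_0 is a fork here and X_0 is conditioned on, so the path is blocked at X_0.
Path 6: X_7 ← X_0 → X_5 ← X_2 → X_3 → X_8
  X_0 is a fork here and X_0 is conditioned on, so the path is blocked at X_0.
Every path is blocked, so X_7 and X_8 are d-separated given {X_0, X_1, X_3, X_5}.

Yes — X_7 and X_8 are d-separated given {X_0, X_1, X_3, X_5}.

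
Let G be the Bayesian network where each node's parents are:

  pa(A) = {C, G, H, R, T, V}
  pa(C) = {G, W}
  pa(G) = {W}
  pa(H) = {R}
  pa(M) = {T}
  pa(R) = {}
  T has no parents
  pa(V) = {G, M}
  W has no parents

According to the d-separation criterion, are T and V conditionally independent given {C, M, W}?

Yes

There are 5 undirected paths between T and V; checking each against the conditioning set {C, M, W}:
Path 1: T → M → V
  M is a chain here and M is conditioned on, so the path is blocked at M.
Path 2: T → A ← V
  A is a collider here and neither A nor any of its descendants is conditioned on, so the collider stays closed — the path is blocked at A.
Path 3: T → A ← G → V
  A is a collider here and neither A nor any of its descendants is conditioned on, so the collider stays closed — the path is blocked at A.
Path 4: T → A ← C ← W → G → V
  A is a collider here and neither A nor any of its descendants is conditioned on, so the collider stays closed — the path is blocked at A.
Path 5: T → A ← C ← G → V
  A is a collider here and neither A nor any of its descendants is conditioned on, so the collider stays closed — the path is blocked at A.
Every path is blocked, so T and V are d-separated given {C, M, W}.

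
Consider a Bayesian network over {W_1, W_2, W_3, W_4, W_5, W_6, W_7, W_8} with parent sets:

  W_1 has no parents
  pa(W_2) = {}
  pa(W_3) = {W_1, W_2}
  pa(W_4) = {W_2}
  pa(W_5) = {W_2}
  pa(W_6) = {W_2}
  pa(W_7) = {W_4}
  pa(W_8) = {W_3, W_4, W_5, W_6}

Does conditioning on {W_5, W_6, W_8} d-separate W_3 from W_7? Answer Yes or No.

We examine all 6 paths between W_3 and W_7:
  1. W_3 → W_8 ← W_4 → W_7 — W_8:collider[open]; W_4:fork[open] ⇒ active
  2. W_3 → W_8 ← W_6 ← W_2 → W_4 → W_7 — W_8:collider[open]; W_6:chain[blocks]; W_2:fork[open]; W_4:chain[open] ⇒ blocked
  3. W_3 → W_8 ← W_5 ← W_2 → W_4 → W_7 — W_8:collider[open]; W_5:chain[blocks]; W_2:fork[open]; W_4:chain[open] ⇒ blocked
  4. W_3 ← W_2 → W_4 → W_7 — W_2:fork[open]; W_4:chain[open] ⇒ active
  5. W_3 ← W_2 → W_6 → W_8 ← W_4 → W_7 — W_2:fork[open]; W_6:chain[blocks]; W_8:collider[open]; W_4:fork[open] ⇒ blocked
  6. W_3 ← W_2 → W_5 → W_8 ← W_4 → W_7 — W_2:fork[open]; W_5:chain[blocks]; W_8:collider[open]; W_4:fork[open] ⇒ blocked
At least one path is unblocked, so d-separation fails.

No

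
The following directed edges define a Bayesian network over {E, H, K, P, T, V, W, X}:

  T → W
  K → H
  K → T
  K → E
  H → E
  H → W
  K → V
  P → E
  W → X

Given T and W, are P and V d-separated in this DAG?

Yes

3 paths connect P and V; each must be blocked for d-separation to hold:
Path 1: P → E ← H ← K → V
  E is a collider here and neither E nor any of its descendants is conditioned on, so the collider stays closed — the path is blocked at E.
Path 2: P → E ← H → W ← T ← K → V
  E is a collider here and neither E nor any of its descendants is conditioned on, so the collider stays closed — the path is blocked at E.
Path 3: P → E ← K → V
  E is a collider here and neither E nor any of its descendants is conditioned on, so the collider stays closed — the path is blocked at E.
Since every path is blocked, d-separation holds.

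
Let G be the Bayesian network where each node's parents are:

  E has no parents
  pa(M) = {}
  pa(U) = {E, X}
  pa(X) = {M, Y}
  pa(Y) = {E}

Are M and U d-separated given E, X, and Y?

We examine all 2 paths between M and U:
Path 1: M → X → U
  X is a chain here and X is conditioned on, so the path is blocked at X.
Path 2: M → X ← Y ← E → U
  Y is a chain here and Y is conditioned on, so the path is blocked at Y.
All paths are blocked; M ⊥ U | {E, X, Y} holds.

Yes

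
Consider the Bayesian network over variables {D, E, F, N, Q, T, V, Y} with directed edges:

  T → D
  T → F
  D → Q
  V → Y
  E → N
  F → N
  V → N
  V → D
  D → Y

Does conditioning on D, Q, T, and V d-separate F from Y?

Yes

Enumerating the 4 paths from F to Y and testing each for blocking by {D, Q, T, V}:
Path 1: F → N ← V → D → Y
  N is a collider here and neither N nor any of its descendants is conditioned on, so the collider stays closed — the path is blocked at N.
Path 2: F → N ← V → Y
  N is a collider here and neither N nor any of its descendants is conditioned on, so the collider stays closed — the path is blocked at N.
Path 3: F ← T → D → Y
  T is a fork here and T is conditioned on, so the path is blocked at T.
Path 4: F ← T → D ← V → Y
  T is a fork here and T is conditioned on, so the path is blocked at T.
Since every path is blocked, d-separation holds.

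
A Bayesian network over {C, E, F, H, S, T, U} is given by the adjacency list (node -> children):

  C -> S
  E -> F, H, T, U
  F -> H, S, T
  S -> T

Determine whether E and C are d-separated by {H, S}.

No

6 paths connect E and C; each must be blocked for d-separation to hold:
  1. E → F → S ← C — F:chain[open]; S:collider[open] ⇒ active
  2. E → F → T ← S ← C — F:chain[open]; T:collider[blocks]; S:chain[blocks] ⇒ blocked
  3. E → H ← F → S ← C — H:collider[open]; F:fork[open]; S:collider[open] ⇒ active
  4. E → H ← F → T ← S ← C — H:collider[open]; F:fork[open]; T:collider[blocks]; S:chain[blocks] ⇒ blocked
  5. E → T ← F → S ← C — T:collider[blocks]; F:fork[open]; S:collider[open] ⇒ blocked
  6. E → T ← S ← C — T:collider[blocks]; S:chain[blocks] ⇒ blocked
Because an active path exists, E and C are not d-separated.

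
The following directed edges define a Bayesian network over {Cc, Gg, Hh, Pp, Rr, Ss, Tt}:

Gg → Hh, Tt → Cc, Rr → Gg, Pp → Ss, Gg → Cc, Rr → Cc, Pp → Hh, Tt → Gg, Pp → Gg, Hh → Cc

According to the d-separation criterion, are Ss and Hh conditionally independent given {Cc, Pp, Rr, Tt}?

There are 5 undirected paths between Ss and Hh; checking each against the conditioning set {Cc, Pp, Rr, Tt}:
Path 1: Ss ← Pp → Gg ← Tt → Cc ← Hh
  Pp is a fork here and Pp is conditioned on, so the path is blocked at Pp.
Path 2: Ss ← Pp → Gg → Cc ← Hh
  Pp is a fork here and Pp is conditioned on, so the path is blocked at Pp.
Path 3: Ss ← Pp → Gg ← Rr → Cc ← Hh
  Pp is a fork here and Pp is conditioned on, so the path is blocked at Pp.
Path 4: Ss ← Pp → Gg → Hh
  Pp is a fork here and Pp is conditioned on, so the path is blocked at Pp.
Path 5: Ss ← Pp → Hh
  Pp is a fork here and Pp is conditioned on, so the path is blocked at Pp.
Since every path is blocked, d-separation holds.

Yes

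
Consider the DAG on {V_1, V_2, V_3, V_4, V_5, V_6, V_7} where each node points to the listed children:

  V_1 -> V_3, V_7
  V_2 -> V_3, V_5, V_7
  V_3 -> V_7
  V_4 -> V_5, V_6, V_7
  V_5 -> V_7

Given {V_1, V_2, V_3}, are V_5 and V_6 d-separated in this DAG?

No

Enumerating the 5 paths from V_5 to V_6 and testing each for blocking by {V_1, V_2, V_3}:
Path 1: V_5 → V_7 ← V_4 → V_6
  V_7 is a collider here and neither V_7 nor any of its descendants is conditioned on, so the collider stays closed — the path is blocked at V_7.
Path 2: V_5 ← V_4 → V_6
  V_4 is a fork and V_4 is not conditioned on — no node blocks this path, so it is active.
Path 3: V_5 ← V_2 → V_7 ← V_4 → V_6
  V_2 is a fork here and V_2 is conditioned on, so the path is blocked at V_2.
Path 4: V_5 ← V_2 → V_3 → V_7 ← V_4 → V_6
  V_2 is a fork here and V_2 is conditioned on, so the path is blocked at V_2.
Path 5: V_5 ← V_2 → V_3 ← V_1 → V_7 ← V_4 → V_6
  V_2 is a fork here and V_2 is conditioned on, so the path is blocked at V_2.
Since the path V_5 ← V_4 → V_6 is active, V_5 and V_6 are not d-separated given {V_1, V_2, V_3}.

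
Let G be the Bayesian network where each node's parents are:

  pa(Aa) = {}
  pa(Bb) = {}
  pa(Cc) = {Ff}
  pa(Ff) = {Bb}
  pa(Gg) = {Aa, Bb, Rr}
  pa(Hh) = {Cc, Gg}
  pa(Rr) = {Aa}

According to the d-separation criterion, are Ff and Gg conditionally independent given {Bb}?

Yes — Ff and Gg are d-separated given {Bb}.

We examine all 2 paths between Ff and Gg:
  1. Ff → Cc → Hh ← Gg — Cc:chain[open]; Hh:collider[blocks] ⇒ blocked
  2. Ff ← Bb → Gg — Bb:fork[blocks] ⇒ blocked
All paths are blocked; Ff ⊥ Gg | {Bb} holds.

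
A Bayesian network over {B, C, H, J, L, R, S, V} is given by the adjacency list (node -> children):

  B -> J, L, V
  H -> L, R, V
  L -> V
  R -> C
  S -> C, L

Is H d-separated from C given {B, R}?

Yes

4 paths connect H and C; each must be blocked for d-separation to hold:
Path 1: H → L ← S → C
  L is a collider here and neither L nor any of its descendants is conditioned on, so the collider stays closed — the path is blocked at L.
Path 2: H → V ← B → L ← S → C
  V is a collider here and neither V nor any of its descendants is conditioned on, so the collider stays closed — the path is blocked at V.
Path 3: H → V ← L ← S → C
  V is a collider here and neither V nor any of its descendants is conditioned on, so the collider stays closed — the path is blocked at V.
Path 4: H → R → C
  R is a chain here and R is conditioned on, so the path is blocked at R.
Since every path is blocked, d-separation holds.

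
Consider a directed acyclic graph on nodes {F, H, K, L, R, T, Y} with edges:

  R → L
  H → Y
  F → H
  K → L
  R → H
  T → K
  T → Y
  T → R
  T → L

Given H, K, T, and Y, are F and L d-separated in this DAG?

No — F and L are not d-separated given {H, K, T, Y}.

We examine all 6 paths between F and L:
Path 1: F → H ← R → L
  H is a collider and H is conditioned on, which opens it; R is a fork and R is not conditioned on — no node blocks this path, so it is active.
Path 2: F → H ← R ← T → L
  T is a fork here and T is conditioned on, so the path is blocked at T.
Path 3: F → H ← R ← T → K → L
  T is a fork here and T is conditioned on, so the path is blocked at T.
Path 4: F → H → Y ← T → R → L
  H is a chain here and H is conditioned on, so the path is blocked at H.
Path 5: F → H → Y ← T → L
  H is a chain here and H is conditioned on, so the path is blocked at H.
Path 6: F → H → Y ← T → K → L
  H is a chain here and H is conditioned on, so the path is blocked at H.
At least one path is unblocked, so d-separation fails.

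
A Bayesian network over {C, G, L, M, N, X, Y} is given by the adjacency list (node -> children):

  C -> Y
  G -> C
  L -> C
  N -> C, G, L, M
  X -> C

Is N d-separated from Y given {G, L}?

No — N and Y are not d-separated given {G, L}.

3 paths connect N and Y; each must be blocked for d-separation to hold:
  1. N → C → Y — C:chain[open] ⇒ active
  2. N → G → C → Y — G:chain[blocks]; C:chain[open] ⇒ blocked
  3. N → L → C → Y — L:chain[blocks]; C:chain[open] ⇒ blocked
Since the path N → C → Y is active, N and Y are not d-separated given {G, L}.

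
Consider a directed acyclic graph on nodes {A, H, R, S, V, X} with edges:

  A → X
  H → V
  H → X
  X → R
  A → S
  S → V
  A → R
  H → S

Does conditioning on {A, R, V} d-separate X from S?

Enumerating the 4 paths from X to S and testing each for blocking by {A, R, V}:
Path 1: X ← H → S
  H is a fork and H is not conditioned on — no node blocks this path, so it is active.
Path 2: X ← H → V ← S
  H is a fork and H is not conditioned on; V is a collider and V is conditioned on, which opens it — no node blocks this path, so it is active.
Path 3: X ← A → S
  A is a fork here and A is conditioned on, so the path is blocked at A.
Path 4: X → R ← A → S
  A is a fork here and A is conditioned on, so the path is blocked at A.
Because an active path exists, X and S are not d-separated.

No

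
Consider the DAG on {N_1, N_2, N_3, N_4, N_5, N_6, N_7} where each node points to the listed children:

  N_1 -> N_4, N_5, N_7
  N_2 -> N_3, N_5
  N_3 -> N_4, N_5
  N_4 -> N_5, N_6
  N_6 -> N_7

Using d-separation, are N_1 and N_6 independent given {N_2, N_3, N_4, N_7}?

No

5 paths connect N_1 and N_6; each must be blocked for d-separation to hold:
Path 1: N_1 → N_4 → N_6
  N_4 is a chain here and N_4 is conditioned on, so the path is blocked at N_4.
Path 2: N_1 → N_5 ← N_4 → N_6
  N_5 is a collider here and neither N_5 nor any of its descendants is conditioned on, so the collider stays closed — the path is blocked at N_5.
Path 3: N_1 → N_5 ← N_2 → N_3 → N_4 → N_6
  N_5 is a collider here and neither N_5 nor any of its descendants is conditioned on, so the collider stays closed — the path is blocked at N_5.
Path 4: N_1 → N_5 ← N_3 → N_4 → N_6
  N_5 is a collider here and neither N_5 nor any of its descendants is conditioned on, so the collider stays closed — the path is blocked at N_5.
Path 5: N_1 → N_7 ← N_6
  N_7 is a collider and N_7 is conditioned on, which opens it — no node blocks this path, so it is active.
At least one path is unblocked, so d-separation fails.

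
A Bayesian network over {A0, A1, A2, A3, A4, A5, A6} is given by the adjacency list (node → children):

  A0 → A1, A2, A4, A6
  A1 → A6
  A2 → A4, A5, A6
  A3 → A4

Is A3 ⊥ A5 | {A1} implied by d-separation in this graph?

4 paths connect A3 and A5; each must be blocked for d-separation to hold:
  1. A3 → A4 ← A0 → A2 → A5 — A4:collider[blocks]; A0:fork[open]; A2:chain[open] ⇒ blocked
  2. A3 → A4 ← A0 → A6 ← A2 → A5 — A4:collider[blocks]; A0:fork[open]; A6:collider[blocks]; A2:fork[open] ⇒ blocked
  3. A3 → A4 ← A0 → A1 → A6 ← A2 → A5 — A4:collider[blocks]; A0:fork[open]; A1:chain[blocks]; A6:collider[blocks]; A2:fork[open] ⇒ blocked
  4. A3 → A4 ← A2 → A5 — A4:collider[blocks]; A2:fork[open] ⇒ blocked
Since every path is blocked, d-separation holds.

Yes — A3 and A5 are d-separated given {A1}.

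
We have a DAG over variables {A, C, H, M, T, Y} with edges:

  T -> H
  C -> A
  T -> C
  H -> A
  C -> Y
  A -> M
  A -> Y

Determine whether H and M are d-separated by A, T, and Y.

Yes

There are 3 undirected paths between H and M; checking each against the conditioning set {A, T, Y}:
  1. H → A → M — A:chain[blocks] ⇒ blocked
  2. H ← T → C → A → M — T:fork[blocks]; C:chain[open]; A:chain[blocks] ⇒ blocked
  3. H ← T → C → Y ← A → M — T:fork[blocks]; C:chain[open]; Y:collider[open]; A:fork[blocks] ⇒ blocked
Since every path is blocked, d-separation holds.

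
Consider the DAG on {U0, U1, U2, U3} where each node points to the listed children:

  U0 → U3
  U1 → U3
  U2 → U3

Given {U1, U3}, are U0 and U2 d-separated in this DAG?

No

Only one path connects U0 and U2:
Path 1: U0 → U3 ← U2
  U3 is a collider and U3 is conditioned on, which opens it — no node blocks this path, so it is active.
Since the path U0 → U3 ← U2 is active, U0 and U2 are not d-separated given {U1, U3}.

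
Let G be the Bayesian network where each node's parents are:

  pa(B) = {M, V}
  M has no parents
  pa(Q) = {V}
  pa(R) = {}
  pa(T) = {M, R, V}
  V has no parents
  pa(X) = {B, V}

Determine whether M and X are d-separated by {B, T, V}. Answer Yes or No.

Enumerating the 4 paths from M to X and testing each for blocking by {B, T, V}:
  1. M → T ← V → X — T:collider[open]; V:fork[blocks] ⇒ blocked
  2. M → T ← V → B → X — T:collider[open]; V:fork[blocks]; B:chain[blocks] ⇒ blocked
  3. M → B → X — B:chain[blocks] ⇒ blocked
  4. M → B ← V → X — B:collider[open]; V:fork[blocks] ⇒ blocked
Since every path is blocked, d-separation holds.

Yes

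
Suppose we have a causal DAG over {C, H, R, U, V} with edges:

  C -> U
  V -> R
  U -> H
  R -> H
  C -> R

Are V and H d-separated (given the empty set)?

There are 2 undirected paths between V and H; checking each against the conditioning set ∅:
Path 1: V → R ← C → U → H
  R is a collider here and neither R nor any of its descendants is conditioned on, so the collider stays closed — the path is blocked at R.
Path 2: V → R → H
  R is a chain and R is not conditioned on — no node blocks this path, so it is active.
At least one path is unblocked, so d-separation fails.

No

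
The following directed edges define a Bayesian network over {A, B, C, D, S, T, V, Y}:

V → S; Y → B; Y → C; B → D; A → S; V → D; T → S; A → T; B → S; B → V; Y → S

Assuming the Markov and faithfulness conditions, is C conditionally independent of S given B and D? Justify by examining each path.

No — C and S are not d-separated given {B, D}.

Enumerating the 4 paths from C to S and testing each for blocking by {B, D}:
Path 1: C ← Y → B → V → S
  B is a chain here and B is conditioned on, so the path is blocked at B.
Path 2: C ← Y → B → D ← V → S
  B is a chain here and B is conditioned on, so the path is blocked at B.
Path 3: C ← Y → B → S
  B is a chain here and B is conditioned on, so the path is blocked at B.
Path 4: C ← Y → S
  Y is a fork and Y is not conditioned on — no node blocks this path, so it is active.
Because an active path exists, C and S are not d-separated.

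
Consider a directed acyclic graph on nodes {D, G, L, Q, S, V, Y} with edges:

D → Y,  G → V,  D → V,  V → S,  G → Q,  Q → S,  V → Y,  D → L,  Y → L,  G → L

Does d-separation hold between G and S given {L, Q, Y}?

There are 6 undirected paths between G and S; checking each against the conditioning set {L, Q, Y}:
  1. G → Q → S — Q:chain[blocks] ⇒ blocked
  2. G → L ← D → V → S — L:collider[open]; D:fork[open]; V:chain[open] ⇒ active
  3. G → L ← D → Y ← V → S — L:collider[open]; D:fork[open]; Y:collider[open]; V:fork[open] ⇒ active
  4. G → L ← Y ← D → V → S — L:collider[open]; Y:chain[blocks]; D:fork[open]; V:chain[open] ⇒ blocked
  5. G → L ← Y ← V → S — L:collider[open]; Y:chain[blocks]; V:fork[open] ⇒ blocked
  6. G → V → S — V:chain[open] ⇒ active
Because an active path exists, G and S are not d-separated.

No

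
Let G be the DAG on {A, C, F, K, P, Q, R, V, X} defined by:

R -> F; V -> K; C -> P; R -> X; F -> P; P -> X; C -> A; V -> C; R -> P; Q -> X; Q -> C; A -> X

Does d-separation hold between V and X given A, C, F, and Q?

Yes

Enumerating the 5 paths from V to X and testing each for blocking by {A, C, F, Q}:
Path 1: V → C ← Q → X
  Q is a fork here and Q is conditioned on, so the path is blocked at Q.
Path 2: V → C → P → X
  C is a chain here and C is conditioned on, so the path is blocked at C.
Path 3: V → C → P ← F ← R → X
  C is a chain here and C is conditioned on, so the path is blocked at C.
Path 4: V → C → P ← R → X
  C is a chain here and C is conditioned on, so the path is blocked at C.
Path 5: V → C → A → X
  C is a chain here and C is conditioned on, so the path is blocked at C.
Since every path is blocked, d-separation holds.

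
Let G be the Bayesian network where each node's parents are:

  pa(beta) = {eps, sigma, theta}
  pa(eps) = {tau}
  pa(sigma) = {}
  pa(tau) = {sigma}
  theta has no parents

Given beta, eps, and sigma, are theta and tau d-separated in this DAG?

Yes — theta and tau are d-separated given {beta, eps, sigma}.

There are 2 undirected paths between theta and tau; checking each against the conditioning set {beta, eps, sigma}:
  1. theta → beta ← sigma → tau — beta:collider[open]; sigma:fork[blocks] ⇒ blocked
  2. theta → beta ← eps ← tau — beta:collider[open]; eps:chain[blocks] ⇒ blocked
Every path is blocked, so theta and tau are d-separated given {beta, eps, sigma}.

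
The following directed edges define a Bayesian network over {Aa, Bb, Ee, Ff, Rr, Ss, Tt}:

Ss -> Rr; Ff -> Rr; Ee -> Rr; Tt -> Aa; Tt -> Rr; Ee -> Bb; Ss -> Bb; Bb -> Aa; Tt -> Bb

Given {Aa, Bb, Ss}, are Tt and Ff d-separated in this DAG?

Yes

There are 5 undirected paths between Tt and Ff; checking each against the conditioning set {Aa, Bb, Ss}:
Path 1: Tt → Rr ← Ff
  Rr is a collider here and neither Rr nor any of its descendants is conditioned on, so the collider stays closed — the path is blocked at Rr.
Path 2: Tt → Bb ← Ss → Rr ← Ff
  Ss is a fork here and Ss is conditioned on, so the path is blocked at Ss.
Path 3: Tt → Bb ← Ee → Rr ← Ff
  Rr is a collider here and neither Rr nor any of its descendants is conditioned on, so the collider stays closed — the path is blocked at Rr.
Path 4: Tt → Aa ← Bb ← Ss → Rr ← Ff
  Bb is a chain here and Bb is conditioned on, so the path is blocked at Bb.
Path 5: Tt → Aa ← Bb ← Ee → Rr ← Ff
  Bb is a chain here and Bb is conditioned on, so the path is blocked at Bb.
Since every path is blocked, d-separation holds.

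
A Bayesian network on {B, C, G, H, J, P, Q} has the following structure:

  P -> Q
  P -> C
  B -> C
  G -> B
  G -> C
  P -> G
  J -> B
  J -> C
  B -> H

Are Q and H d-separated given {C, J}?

No

Enumerating the 6 paths from Q to H and testing each for blocking by {C, J}:
Path 1: Q ← P → C ← B → H
  P is a fork and P is not conditioned on; C is a collider and C is conditioned on, which opens it; B is a fork and B is not conditioned on — no node blocks this path, so it is active.
Path 2: Q ← P → C ← J → B → H
  J is a fork here and J is conditioned on, so the path is blocked at J.
Path 3: Q ← P → C ← G → B → H
  P is a fork and P is not conditioned on; C is a collider and C is conditioned on, which opens it; G is a fork and G is not conditioned on; B is a chain and B is not conditioned on — no node blocks this path, so it is active.
Path 4: Q ← P → G → B → H
  P is a fork and P is not conditioned on; G is a chain and G is not conditioned on; B is a chain and B is not conditioned on — no node blocks this path, so it is active.
Path 5: Q ← P → G → C ← B → H
  P is a fork and P is not conditioned on; G is a chain and G is not conditioned on; C is a collider and C is conditioned on, which opens it; B is a fork and B is not conditioned on — no node blocks this path, so it is active.
Path 6: Q ← P → G → C ← J → B → H
  J is a fork here and J is conditioned on, so the path is blocked at J.
Because an active path exists, Q and H are not d-separated.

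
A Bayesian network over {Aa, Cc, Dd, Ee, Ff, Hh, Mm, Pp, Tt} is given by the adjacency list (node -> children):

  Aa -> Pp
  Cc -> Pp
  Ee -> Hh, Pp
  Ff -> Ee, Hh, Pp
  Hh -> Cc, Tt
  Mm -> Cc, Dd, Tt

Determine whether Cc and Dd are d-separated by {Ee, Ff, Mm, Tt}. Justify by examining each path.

Yes — Cc and Dd are d-separated given {Ee, Ff, Mm, Tt}.

6 paths connect Cc and Dd; each must be blocked for d-separation to hold:
Path 1: Cc → Pp ← Ee ← Ff → Hh → Tt ← Mm → Dd
  Pp is a collider here and neither Pp nor any of its descendants is conditioned on, so the collider stays closed — the path is blocked at Pp.
Path 2: Cc → Pp ← Ee → Hh → Tt ← Mm → Dd
  Pp is a collider here and neither Pp nor any of its descendants is conditioned on, so the collider stays closed — the path is blocked at Pp.
Path 3: Cc → Pp ← Ff → Ee → Hh → Tt ← Mm → Dd
  Pp is a collider here and neither Pp nor any of its descendants is conditioned on, so the collider stays closed — the path is blocked at Pp.
Path 4: Cc → Pp ← Ff → Hh → Tt ← Mm → Dd
  Pp is a collider here and neither Pp nor any of its descendants is conditioned on, so the collider stays closed — the path is blocked at Pp.
Path 5: Cc ← Mm → Dd
  Mm is a fork here and Mm is conditioned on, so the path is blocked at Mm.
Path 6: Cc ← Hh → Tt ← Mm → Dd
  Mm is a fork here and Mm is conditioned on, so the path is blocked at Mm.
All paths are blocked; Cc ⊥ Dd | {Ee, Ff, Mm, Tt} holds.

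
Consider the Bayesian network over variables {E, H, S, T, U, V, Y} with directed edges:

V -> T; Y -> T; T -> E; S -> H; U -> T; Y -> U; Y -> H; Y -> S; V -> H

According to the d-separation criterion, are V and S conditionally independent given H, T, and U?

No

We examine all 6 paths between V and S:
  1. V → H ← S — H:collider[open] ⇒ active
  2. V → H ← Y → S — H:collider[open]; Y:fork[open] ⇒ active
  3. V → T ← U ← Y → H ← S — T:collider[open]; U:chain[blocks]; Y:fork[open]; H:collider[open] ⇒ blocked
  4. V → T ← U ← Y → S — T:collider[open]; U:chain[blocks]; Y:fork[open] ⇒ blocked
  5. V → T ← Y → H ← S — T:collider[open]; Y:fork[open]; H:collider[open] ⇒ active
  6. V → T ← Y → S — T:collider[open]; Y:fork[open] ⇒ active
At least one path is unblocked, so d-separation fails.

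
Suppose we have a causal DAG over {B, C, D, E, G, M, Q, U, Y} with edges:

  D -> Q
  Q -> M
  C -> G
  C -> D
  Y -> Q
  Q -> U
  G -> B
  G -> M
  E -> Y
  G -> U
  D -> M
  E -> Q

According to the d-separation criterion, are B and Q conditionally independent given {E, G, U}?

Yes

Enumerating the 5 paths from B to Q and testing each for blocking by {E, G, U}:
Path 1: B ← G ← C → D → Q
  G is a chain here and G is conditioned on, so the path is blocked at G.
Path 2: B ← G ← C → D → M ← Q
  G is a chain here and G is conditioned on, so the path is blocked at G.
Path 3: B ← G → U ← Q
  G is a fork here and G is conditioned on, so the path is blocked at G.
Path 4: B ← G → M ← D → Q
  G is a fork here and G is conditioned on, so the path is blocked at G.
Path 5: B ← G → M ← Q
  G is a fork here and G is conditioned on, so the path is blocked at G.
Every path is blocked, so B and Q are d-separated given {E, G, U}.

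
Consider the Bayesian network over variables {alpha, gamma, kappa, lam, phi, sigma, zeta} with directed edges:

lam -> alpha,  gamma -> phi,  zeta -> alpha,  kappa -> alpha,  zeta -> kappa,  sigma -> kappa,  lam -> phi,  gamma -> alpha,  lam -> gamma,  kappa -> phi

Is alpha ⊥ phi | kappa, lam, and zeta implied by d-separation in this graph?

Enumerating the 6 paths from alpha to phi and testing each for blocking by {kappa, lam, zeta}:
  1. alpha ← zeta → kappa → phi — zeta:fork[blocks]; kappa:chain[blocks] ⇒ blocked
  2. alpha ← lam → phi — lam:fork[blocks] ⇒ blocked
  3. alpha ← lam → gamma → phi — lam:fork[blocks]; gamma:chain[open] ⇒ blocked
  4. alpha ← kappa → phi — kappa:fork[blocks] ⇒ blocked
  5. alpha ← gamma → phi — gamma:fork[open] ⇒ active
  6. alpha ← gamma ← lam → phi — gamma:chain[open]; lam:fork[blocks] ⇒ blocked
Because an active path exists, alpha and phi are not d-separated.

No — alpha and phi are not d-separated given {kappa, lam, zeta}.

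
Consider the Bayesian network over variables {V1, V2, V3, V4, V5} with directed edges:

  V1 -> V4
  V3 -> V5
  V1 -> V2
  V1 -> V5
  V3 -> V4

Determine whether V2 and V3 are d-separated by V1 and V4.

There are 2 undirected paths between V2 and V3; checking each against the conditioning set {V1, V4}:
  1. V2 ← V1 → V4 ← V3 — V1:fork[blocks]; V4:collider[open] ⇒ blocked
  2. V2 ← V1 → V5 ← V3 — V1:fork[blocks]; V5:collider[blocks] ⇒ blocked
Since every path is blocked, d-separation holds.

Yes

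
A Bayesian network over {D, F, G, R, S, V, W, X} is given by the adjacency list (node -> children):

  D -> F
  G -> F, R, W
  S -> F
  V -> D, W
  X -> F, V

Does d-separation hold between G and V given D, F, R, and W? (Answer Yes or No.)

There are 3 undirected paths between G and V; checking each against the conditioning set {D, F, R, W}:
Path 1: G → W ← V
  W is a collider and W is conditioned on, which opens it — no node blocks this path, so it is active.
Path 2: G → F ← X → V
  F is a collider and F is conditioned on, which opens it; X is a fork and X is not conditioned on — no node blocks this path, so it is active.
Path 3: G → F ← D ← V
  D is a chain here and D is conditioned on, so the path is blocked at D.
At least one path is unblocked, so d-separation fails.

No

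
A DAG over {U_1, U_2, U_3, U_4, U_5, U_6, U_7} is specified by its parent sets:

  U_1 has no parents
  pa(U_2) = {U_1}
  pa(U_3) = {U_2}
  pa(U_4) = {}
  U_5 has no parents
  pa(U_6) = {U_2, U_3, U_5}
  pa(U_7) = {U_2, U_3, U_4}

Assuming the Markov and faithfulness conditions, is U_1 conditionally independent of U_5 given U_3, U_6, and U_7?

We examine all 3 paths between U_1 and U_5:
  1. U_1 → U_2 → U_6 ← U_5 — U_2:chain[open]; U_6:collider[open] ⇒ active
  2. U_1 → U_2 → U_7 ← U_3 → U_6 ← U_5 — U_2:chain[open]; U_7:collider[open]; U_3:fork[blocks]; U_6:collider[open] ⇒ blocked
  3. U_1 → U_2 → U_3 → U_6 ← U_5 — U_2:chain[open]; U_3:chain[blocks]; U_6:collider[open] ⇒ blocked
Because an active path exists, U_1 and U_5 are not d-separated.

No — U_1 and U_5 are not d-separated given {U_3, U_6, U_7}.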